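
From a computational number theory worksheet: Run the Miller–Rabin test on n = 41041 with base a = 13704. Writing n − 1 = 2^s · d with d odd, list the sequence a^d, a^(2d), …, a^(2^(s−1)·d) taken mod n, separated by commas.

n − 1 = 41040 = 2^4 · 2565, so s = 4 and d = 2565.
x_0 = 13704^2565 mod 41041 = 11276.
x_1 = 11276^2 mod 41041 = 3158.
x_2 = 3158^2 mod 41041 = 1.
x_3 = 1^2 mod 41041 = 1.

11276, 3158, 1, 1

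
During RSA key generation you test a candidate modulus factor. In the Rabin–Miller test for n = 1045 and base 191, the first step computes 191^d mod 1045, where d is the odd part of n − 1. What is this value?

n − 1 = 1044 = 2^2 · 261, so s = 2 and d = 261.
191^261 mod 1045 = 191.

191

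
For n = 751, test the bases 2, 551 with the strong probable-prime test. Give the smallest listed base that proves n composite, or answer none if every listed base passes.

n − 1 = 750 = 2^1 · 375, so s = 1 and d = 375.
Base 2: x_0 = 2^375 mod 751 = 1. x_0 = 1, so 2 is not a witness.
Base 551: x_0 = 551^375 mod 751 = 750. x_0 = 750 ≡ −1, so 551 is not a witness.
No listed base is a witness for 751.

none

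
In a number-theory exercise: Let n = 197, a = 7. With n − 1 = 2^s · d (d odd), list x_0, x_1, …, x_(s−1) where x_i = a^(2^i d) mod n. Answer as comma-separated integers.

196, 1

n − 1 = 196 = 2^2 · 49, so s = 2 and d = 49.
x_0 = 7^49 mod 197 = 196.
x_1 = 196^2 mod 197 = 1.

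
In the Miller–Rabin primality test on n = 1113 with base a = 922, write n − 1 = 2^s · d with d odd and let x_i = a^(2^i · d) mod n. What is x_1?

886

n − 1 = 1112 = 2^3 · 139, so s = 3 and d = 139.
x_0 = 922^139 mod 1113 = 1048.
x_1 = 1048^2 mod 1113 = 886.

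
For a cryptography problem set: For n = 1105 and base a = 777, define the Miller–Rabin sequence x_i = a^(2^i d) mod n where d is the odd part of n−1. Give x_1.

n − 1 = 1104 = 2^4 · 69, so s = 4 and d = 69.
x_0 = 777^69 mod 1105 = 207.
x_1 = 207^2 mod 1105 = 859.

859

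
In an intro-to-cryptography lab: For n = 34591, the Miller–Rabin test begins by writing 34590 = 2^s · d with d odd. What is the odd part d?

Halving: 34590 → 17295; 17295 is odd.
So 34590 = 2^1 · 17295.

17295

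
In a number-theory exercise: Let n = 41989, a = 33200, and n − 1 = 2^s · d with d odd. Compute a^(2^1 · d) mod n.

n − 1 = 41988 = 2^2 · 10497, so s = 2 and d = 10497.
x_0 = 33200^10497 mod 41989 = 19982.
x_1 = 19982^2 mod 41989 = 6923.

6923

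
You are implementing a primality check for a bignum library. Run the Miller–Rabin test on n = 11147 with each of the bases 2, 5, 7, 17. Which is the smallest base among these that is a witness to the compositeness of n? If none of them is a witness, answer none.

2

n − 1 = 11146 = 2^1 · 5573, so s = 1 and d = 5573.
Base 2: x_0 = 2^5573 mod 11147 = 6007. x_0 ∉ {1, 11146} and s = 1, so 2 is a Miller–Rabin witness and 11147 is composite.
Base 5: x_0 = 5^5573 mod 11147 = 10562. x_0 ∉ {1, 11146} and s = 1, so 5 is a Miller–Rabin witness and 11147 is composite.
Base 7: x_0 = 7^5573 mod 11147 = 3665. x_0 ∉ {1, 11146} and s = 1, so 7 is a Miller–Rabin witness and 11147 is composite.
Base 17: x_0 = 17^5573 mod 11147 = 9315. x_0 ∉ {1, 11146} and s = 1, so 17 is a Miller–Rabin witness and 11147 is composite.
The smallest witness among the given bases is 2.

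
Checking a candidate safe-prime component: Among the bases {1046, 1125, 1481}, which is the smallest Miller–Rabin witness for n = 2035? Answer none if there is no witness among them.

n − 1 = 2034 = 2^1 · 1017, so s = 1 and d = 1017.
Base 1046: x_0 = 1046^1017 mod 2035 = 1. x_0 = 1, so 1046 is not a witness.
Base 1125: x_0 = 1125^1017 mod 2035 = 845. x_0 ∉ {1, 2034} and s = 1, so 1125 is a Miller–Rabin witness and 2035 is composite.
Base 1481: x_0 = 1481^1017 mod 2035 = 556. x_0 ∉ {1, 2034} and s = 1, so 1481 is a Miller–Rabin witness and 2035 is composite.
The smallest witness among the given bases is 1125.

1125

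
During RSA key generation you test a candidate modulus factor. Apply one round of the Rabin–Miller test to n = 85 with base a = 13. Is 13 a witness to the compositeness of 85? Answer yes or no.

n − 1 = 84 = 2^2 · 21, so s = 2 and d = 21.
x_0 = 13^21 mod 85 = 13.
x_0 is neither 1 nor 84, so continue squaring.
x_1 = 13^2 mod 85 = 84.
x_1 ≡ −1, so 13 is not a witness.

no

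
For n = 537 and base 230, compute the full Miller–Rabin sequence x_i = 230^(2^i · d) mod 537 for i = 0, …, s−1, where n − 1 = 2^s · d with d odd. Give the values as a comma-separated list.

n − 1 = 536 = 2^3 · 67, so s = 3 and d = 67.
x_0 = 230^67 mod 537 = 83.
x_1 = 83^2 mod 537 = 445.
x_2 = 445^2 mod 537 = 409.

83, 445, 409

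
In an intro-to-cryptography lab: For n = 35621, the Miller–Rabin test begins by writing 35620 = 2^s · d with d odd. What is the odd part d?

Halving: 35620 → 17810 → 8905; 8905 is odd.
So 35620 = 2^2 · 8905.

8905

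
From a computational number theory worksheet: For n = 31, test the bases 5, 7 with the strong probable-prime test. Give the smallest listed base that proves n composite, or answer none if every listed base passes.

n − 1 = 30 = 2^1 · 15, so s = 1 and d = 15.
Base 5: x_0 = 5^15 mod 31 = 1. x_0 = 1, so 5 is not a witness.
Base 7: x_0 = 7^15 mod 31 = 1. x_0 = 1, so 7 is not a witness.
No listed base is a witness for 31.

none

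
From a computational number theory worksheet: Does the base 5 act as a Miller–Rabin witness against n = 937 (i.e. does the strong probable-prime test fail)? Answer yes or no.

n − 1 = 936 = 2^3 · 117, so s = 3 and d = 117.
Repeated squaring mod 937: 5^1 ≡ 5, 5^2 ≡ 25, 5^4 ≡ 625, 5^8 ≡ 833, 5^16 ≡ 509, 5^32 ≡ 469, 5^64 ≡ 703.
117 = 64 + 32 + 16 + 4 + 1, so 5^117 ≡ 703·469·509·625·5 ≡ 67 (mod 937).
x_0 = 5^117 mod 937 = 67.
x_0 is neither 1 nor 936, so continue squaring.
x_1 = 67^2 mod 937 = 741.
x_2 = 741^2 mod 937 = 936.
x_2 ≡ −1, so 5 is not a witness.

no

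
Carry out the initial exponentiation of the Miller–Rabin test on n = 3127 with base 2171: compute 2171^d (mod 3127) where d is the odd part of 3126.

n − 1 = 3126 = 2^1 · 1563, so s = 1 and d = 1563.
2171^1563 mod 3127 = 2589.

2589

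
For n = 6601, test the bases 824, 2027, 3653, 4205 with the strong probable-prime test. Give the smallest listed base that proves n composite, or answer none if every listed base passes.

n − 1 = 6600 = 2^3 · 825, so s = 3 and d = 825.
Base 824: x_0 = 824^825 mod 6601 = 6600. x_0 = 6600 ≡ −1, so 824 is not a witness.
Base 2027: x_0 = 2027^825 mod 6601 = 1. x_0 = 1, so 2027 is not a witness.
Base 3653: x_0 = 3653^825 mod 6601 = 6600. x_0 = 6600 ≡ −1, so 3653 is not a witness.
Base 4205: x_0 = 4205^825 mod 6601 = 6600. x_0 = 6600 ≡ −1, so 4205 is not a witness.
No listed base is a witness for 6601.

none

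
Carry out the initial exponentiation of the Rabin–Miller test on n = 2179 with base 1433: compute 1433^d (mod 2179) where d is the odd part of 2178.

n − 1 = 2178 = 2^1 · 1089, so s = 1 and d = 1089.
1433^1089 mod 2179 = 1.

1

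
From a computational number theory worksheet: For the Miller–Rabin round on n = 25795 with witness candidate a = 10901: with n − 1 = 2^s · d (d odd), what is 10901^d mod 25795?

561

n − 1 = 25794 = 2^1 · 12897, so s = 1 and d = 12897.
By repeated squaring, 10901^12897 ≡ 561 (mod 25795).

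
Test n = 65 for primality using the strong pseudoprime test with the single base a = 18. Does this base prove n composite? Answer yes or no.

n − 1 = 64 = 2^6 · 1, so s = 6 and d = 1.
x_0 = 18^1 mod 65 = 18.
x_0 is neither 1 nor 64, so continue squaring.
x_1 = 18^2 mod 65 = 64.
x_1 ≡ −1, so 18 is not a witness.

no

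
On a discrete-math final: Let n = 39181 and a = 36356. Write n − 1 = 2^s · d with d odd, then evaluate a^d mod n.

n − 1 = 39180 = 2^2 · 9795, so s = 2 and d = 9795.
36356^9795 mod 39181 = 1.

1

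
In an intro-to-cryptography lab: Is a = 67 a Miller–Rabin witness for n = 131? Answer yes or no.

n − 1 = 130 = 2^1 · 65, so s = 1 and d = 65.
x_0 = 67^65 mod 131 = 130.
x_0 = 130 ≡ −1, so 67 is not a witness.

no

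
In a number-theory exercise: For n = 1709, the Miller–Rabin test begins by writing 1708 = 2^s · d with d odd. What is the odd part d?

427

Halving: 1708 → 854 → 427; 427 is odd.
So 1708 = 2^2 · 427.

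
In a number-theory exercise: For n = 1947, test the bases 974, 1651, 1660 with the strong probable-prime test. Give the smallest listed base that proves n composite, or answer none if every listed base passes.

974

n − 1 = 1946 = 2^1 · 973, so s = 1 and d = 973.
Base 974: x_0 = 974^973 mod 1947 = 227. x_0 ∉ {1, 1946} and s = 1, so 974 is a Miller–Rabin witness and 1947 is composite.
Base 1651: x_0 = 1651^973 mod 1947 = 1651. x_0 ∉ {1, 1946} and s = 1, so 1651 is a Miller–Rabin witness and 1947 is composite.
Base 1660: x_0 = 1660^973 mod 1947 = 604. x_0 ∉ {1, 1946} and s = 1, so 1660 is a Miller–Rabin witness and 1947 is composite.
The smallest witness among the given bases is 974.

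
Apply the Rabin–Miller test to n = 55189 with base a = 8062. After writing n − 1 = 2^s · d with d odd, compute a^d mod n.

28539

n − 1 = 55188 = 2^2 · 13797, so s = 2 and d = 13797.
8062^13797 mod 55189 = 28539.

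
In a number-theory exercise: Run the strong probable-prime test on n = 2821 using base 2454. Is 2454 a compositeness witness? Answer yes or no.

yes

n − 1 = 2820 = 2^2 · 705, so s = 2 and d = 705.
x_0 = 2454^705 mod 2821 = 1520.
x_0 is neither 1 nor 2820, so continue squaring.
x_1 = 1520^2 mod 2821 = 1.
x_1 = 1 but x_0 ≠ ±1, a nontrivial square root of 1 — 2454 is a witness and 2821 is composite.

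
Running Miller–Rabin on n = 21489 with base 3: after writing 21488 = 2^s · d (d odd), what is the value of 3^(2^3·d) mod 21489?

13887

n − 1 = 21488 = 2^4 · 1343, so s = 4 and d = 1343.
Repeated squaring mod 21489: 3^1 ≡ 3, 3^2 ≡ 9, 3^4 ≡ 81, 3^8 ≡ 6561, 3^16 ≡ 4254, 3^32 ≡ 2778, 3^64 ≡ 2733, 3^128 ≡ 12606, 3^256 ≡ 81, 3^512 ≡ 6561, 3^1024 ≡ 4254.
1343 = 1024 + 256 + 32 + 16 + 8 + 4 + 2 + 1, so 3^1343 ≡ 4254·81·2778·4254·6561·81·9·3 ≡ 17091 (mod 21489).
x_0 = 17091.
x_1 = 17091^2 mod 21489 = 2304.
x_2 = 2304^2 mod 21489 = 633.
x_3 = 633^2 mod 21489 = 13887.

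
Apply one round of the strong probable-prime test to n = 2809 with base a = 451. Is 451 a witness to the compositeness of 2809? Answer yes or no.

n − 1 = 2808 = 2^3 · 351, so s = 3 and d = 351.
By repeated squaring, 451^351 ≡ 2309 (mod 2809).
x_0 = 451^351 mod 2809 = 2309.
x_0 is neither 1 nor 2808, so continue squaring.
x_1 = 2309^2 mod 2809 = 2808.
x_1 ≡ −1, so 451 is not a witness.

no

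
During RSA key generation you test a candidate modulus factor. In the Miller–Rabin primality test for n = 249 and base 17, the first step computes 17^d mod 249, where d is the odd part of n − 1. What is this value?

n − 1 = 248 = 2^3 · 31, so s = 3 and d = 31.
17^31 mod 249 = 116.

116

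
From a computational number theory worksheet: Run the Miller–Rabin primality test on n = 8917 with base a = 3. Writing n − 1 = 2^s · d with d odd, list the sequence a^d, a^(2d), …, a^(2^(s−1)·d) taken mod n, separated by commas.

n − 1 = 8916 = 2^2 · 2229, so s = 2 and d = 2229.
x_0 = 3^2229 mod 8917 = 2971.
x_1 = 2971^2 mod 8917 = 7928.

2971, 7928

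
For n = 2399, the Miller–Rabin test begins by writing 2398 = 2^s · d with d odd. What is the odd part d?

Halving: 2398 → 1199; 1199 is odd.
So 2398 = 2^1 · 1199.

1199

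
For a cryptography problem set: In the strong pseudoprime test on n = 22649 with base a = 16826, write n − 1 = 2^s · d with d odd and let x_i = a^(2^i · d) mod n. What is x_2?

n − 1 = 22648 = 2^3 · 2831, so s = 3 and d = 2831.
x_0 = 16826^2831 mod 22649 = 2768.
x_1 = 2768^2 mod 22649 = 6462.
x_2 = 6462^2 mod 22649 = 15337.

15337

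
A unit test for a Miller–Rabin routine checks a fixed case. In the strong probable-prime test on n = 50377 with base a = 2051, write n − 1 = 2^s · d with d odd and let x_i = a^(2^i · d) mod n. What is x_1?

1

n − 1 = 50376 = 2^3 · 6297, so s = 3 and d = 6297.
By repeated squaring, 2051^6297 ≡ 50376 (mod 50377).
x_0 = 50376.
x_1 = 50376^2 mod 50377 = 1.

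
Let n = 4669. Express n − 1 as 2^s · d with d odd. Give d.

1167

Halving: 4668 → 2334 → 1167; 1167 is odd.
So 4668 = 2^2 · 1167.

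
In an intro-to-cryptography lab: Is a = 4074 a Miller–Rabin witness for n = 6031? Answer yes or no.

n − 1 = 6030 = 2^1 · 3015, so s = 1 and d = 3015.
Repeated squaring mod 6031: 4074^1 ≡ 4074, 4074^2 ≡ 164, 4074^4 ≡ 2772, 4074^8 ≡ 490, 4074^16 ≡ 4891, 4074^32 ≡ 2935, 4074^64 ≡ 1957, 4074^128 ≡ 164, 4074^256 ≡ 2772, 4074^512 ≡ 490, 4074^1024 ≡ 4891, 4074^2048 ≡ 2935.
3015 = 2048 + 512 + 256 + 128 + 64 + 4 + 2 + 1, so 4074^3015 ≡ 2935·490·2772·164·1957·2772·164·4074 ≡ 6030 (mod 6031).
x_0 = 4074^3015 mod 6031 = 6030.
x_0 = 6030 ≡ −1, so 4074 is not a witness.

no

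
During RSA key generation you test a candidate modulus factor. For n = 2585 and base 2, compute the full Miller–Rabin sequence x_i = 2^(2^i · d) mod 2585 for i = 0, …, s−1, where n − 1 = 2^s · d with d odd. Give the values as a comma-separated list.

613, 944, 1896

n − 1 = 2584 = 2^3 · 323, so s = 3 and d = 323.
x_0 = 2^323 mod 2585 = 613.
x_1 = 613^2 mod 2585 = 944.
x_2 = 944^2 mod 2585 = 1896.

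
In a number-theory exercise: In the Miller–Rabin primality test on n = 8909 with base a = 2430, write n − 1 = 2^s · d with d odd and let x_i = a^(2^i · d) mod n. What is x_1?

n − 1 = 8908 = 2^2 · 2227, so s = 2 and d = 2227.
Repeated squaring mod 8909: 2430^1 ≡ 2430, 2430^2 ≡ 7142, 2430^4 ≡ 4139, 2430^8 ≡ 8223, 2430^16 ≡ 7328, 2430^32 ≡ 5041, 2430^64 ≡ 3213, 2430^128 ≡ 6747, 2430^256 ≡ 5928, 2430^512 ≡ 4088, 2430^1024 ≡ 7369, 2430^2048 ≡ 1806.
2227 = 2048 + 128 + 32 + 16 + 2 + 1, so 2430^2227 ≡ 1806·6747·5041·7328·7142·2430 ≡ 2089 (mod 8909).
x_0 = 2089.
x_1 = 2089^2 mod 8909 = 7420.

7420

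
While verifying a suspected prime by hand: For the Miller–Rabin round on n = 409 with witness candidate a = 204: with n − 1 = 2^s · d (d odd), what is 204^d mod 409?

n − 1 = 408 = 2^3 · 51, so s = 3 and d = 51.
Repeated squaring mod 409: 204^1 ≡ 204, 204^2 ≡ 307, 204^4 ≡ 179, 204^8 ≡ 139, 204^16 ≡ 98, 204^32 ≡ 197.
51 = 32 + 16 + 2 + 1, so 204^51 ≡ 197·98·307·204 ≡ 143 (mod 409).

143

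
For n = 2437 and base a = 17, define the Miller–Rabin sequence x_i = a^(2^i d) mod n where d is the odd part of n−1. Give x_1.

2436

n − 1 = 2436 = 2^2 · 609, so s = 2 and d = 609.
x_0 = 17^609 mod 2437 = 398.
x_1 = 398^2 mod 2437 = 2436.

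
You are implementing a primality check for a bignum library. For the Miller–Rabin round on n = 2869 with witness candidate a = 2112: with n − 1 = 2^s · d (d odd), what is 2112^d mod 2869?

n − 1 = 2868 = 2^2 · 717, so s = 2 and d = 717.
By repeated squaring, 2112^717 ≡ 1038 (mod 2869).

1038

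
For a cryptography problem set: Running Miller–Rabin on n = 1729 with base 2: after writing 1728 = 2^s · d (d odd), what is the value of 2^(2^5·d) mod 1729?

1

n − 1 = 1728 = 2^6 · 27, so s = 6 and d = 27.
Repeated squaring mod 1729: 2^1 ≡ 2, 2^2 ≡ 4, 2^4 ≡ 16, 2^8 ≡ 256, 2^16 ≡ 1563.
27 = 16 + 8 + 2 + 1, so 2^27 ≡ 1563·256·4·2 ≡ 645 (mod 1729).
x_0 = 645.
x_1 = 645^2 mod 1729 = 1065.
x_2 = 1065^2 mod 1729 = 1.
x_3 = 1^2 mod 1729 = 1.
x_4 = 1^2 mod 1729 = 1.
x_5 = 1^2 mod 1729 = 1.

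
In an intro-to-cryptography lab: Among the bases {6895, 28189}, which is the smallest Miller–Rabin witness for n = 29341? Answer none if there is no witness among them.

none

n − 1 = 29340 = 2^2 · 7335, so s = 2 and d = 7335.
Base 6895: x_0 = 6895^7335 mod 29341 = 18494. x_0 is neither 1 nor 29340, so continue squaring. x_1 = 18494^2 mod 29341 = 29340. x_1 ≡ −1, so 6895 is not a witness.
Base 28189: x_0 = 28189^7335 mod 29341 = 26424. x_0 is neither 1 nor 29340, so continue squaring. x_1 = 26424^2 mod 29341 = 29340. x_1 ≡ −1, so 28189 is not a witness.
No listed base is a witness for 29341.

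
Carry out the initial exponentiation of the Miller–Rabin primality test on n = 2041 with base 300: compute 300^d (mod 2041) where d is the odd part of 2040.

n − 1 = 2040 = 2^3 · 255, so s = 3 and d = 255.
Repeated squaring mod 2041: 300^1 ≡ 300, 300^2 ≡ 196, 300^4 ≡ 1678, 300^8 ≡ 1145, 300^16 ≡ 703, 300^32 ≡ 287, 300^64 ≡ 729, 300^128 ≡ 781.
255 = 128 + 64 + 32 + 16 + 8 + 4 + 2 + 1, so 300^255 ≡ 781·729·287·703·1145·1678·196·300 ≡ 1210 (mod 2041).

1210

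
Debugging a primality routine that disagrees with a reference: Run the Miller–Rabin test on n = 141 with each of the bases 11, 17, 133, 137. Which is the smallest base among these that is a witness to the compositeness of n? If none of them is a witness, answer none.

11

n − 1 = 140 = 2^2 · 35, so s = 2 and d = 35.
Base 11: x_0 = 11^35 mod 141 = 41. x_0 is neither 1 nor 140, so continue squaring. x_1 = 41^2 mod 141 = 130. Reached i = s−1 = 1 without hitting −1: 11 is a Miller–Rabin witness and 141 is composite.
Base 17: x_0 = 17^35 mod 141 = 8. x_0 is neither 1 nor 140, so continue squaring. x_1 = 8^2 mod 141 = 64. Reached i = s−1 = 1 without hitting −1: 17 is a Miller–Rabin witness and 141 is composite.
Base 133: x_0 = 133^35 mod 141 = 127. x_0 is neither 1 nor 140, so continue squaring. x_1 = 127^2 mod 141 = 55. Reached i = s−1 = 1 without hitting −1: 133 is a Miller–Rabin witness and 141 is composite.
Base 137: x_0 = 137^35 mod 141 = 92. x_0 is neither 1 nor 140, so continue squaring. x_1 = 92^2 mod 141 = 4. Reached i = s−1 = 1 without hitting −1: 137 is a Miller–Rabin witness and 141 is composite.
The smallest witness among the given bases is 11.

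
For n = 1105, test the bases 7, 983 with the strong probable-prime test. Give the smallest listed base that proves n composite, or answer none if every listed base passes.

n − 1 = 1104 = 2^4 · 69, so s = 4 and d = 69.
Base 7: x_0 = 7^69 mod 1105 = 827. x_0 is neither 1 nor 1104, so continue squaring. x_1 = 827^2 mod 1105 = 1039. x_2 = 1039^2 mod 1105 = 1041. x_3 = 1041^2 mod 1105 = 781. Reached i = s−1 = 3 without hitting −1: 7 is a Miller–Rabin witness and 1105 is composite.
Base 983: x_0 = 983^69 mod 1105 = 658. x_0 is neither 1 nor 1104, so continue squaring. x_1 = 658^2 mod 1105 = 909. x_2 = 909^2 mod 1105 = 846. x_3 = 846^2 mod 1105 = 781. Reached i = s−1 = 3 without hitting −1: 983 is a Miller–Rabin witness and 1105 is composite.
The smallest witness among the given bases is 7.

7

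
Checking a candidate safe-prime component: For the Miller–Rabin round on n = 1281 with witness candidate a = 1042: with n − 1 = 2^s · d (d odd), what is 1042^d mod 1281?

685

n − 1 = 1280 = 2^8 · 5, so s = 8 and d = 5.
1042^5 mod 1281 = 685.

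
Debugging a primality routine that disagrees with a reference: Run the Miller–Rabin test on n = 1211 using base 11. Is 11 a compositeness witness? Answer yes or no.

yes

n − 1 = 1210 = 2^1 · 605, so s = 1 and d = 605.
x_0 = 11^605 mod 1211 = 226.
x_0 ∉ {1, 1210} and s = 1, so 11 is a Miller–Rabin witness and 1211 is composite.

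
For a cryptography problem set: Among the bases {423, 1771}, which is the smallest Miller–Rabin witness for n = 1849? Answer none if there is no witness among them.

none

n − 1 = 1848 = 2^3 · 231, so s = 3 and d = 231.
Base 423: x_0 = 423^231 mod 1849 = 1. x_0 = 1, so 423 is not a witness.
Base 1771: x_0 = 1771^231 mod 1849 = 1848. x_0 = 1848 ≡ −1, so 1771 is not a witness.
No listed base is a witness for 1849.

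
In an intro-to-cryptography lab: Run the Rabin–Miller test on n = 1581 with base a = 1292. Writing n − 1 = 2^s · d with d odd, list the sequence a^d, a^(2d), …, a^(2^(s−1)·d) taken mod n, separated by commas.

68, 1462

n − 1 = 1580 = 2^2 · 395, so s = 2 and d = 395.
x_0 = 1292^395 mod 1581 = 68.
x_1 = 68^2 mod 1581 = 1462.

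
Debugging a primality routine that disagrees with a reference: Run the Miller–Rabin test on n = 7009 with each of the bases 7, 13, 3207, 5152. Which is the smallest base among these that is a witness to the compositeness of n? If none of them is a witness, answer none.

7

n − 1 = 7008 = 2^5 · 219, so s = 5 and d = 219.
Base 7: x_0 = 7^219 mod 7009 = 4213. x_0 is neither 1 nor 7008, so continue squaring. x_1 = 4213^2 mod 7009 = 2581. x_2 = 2581^2 mod 7009 = 3011. x_3 = 3011^2 mod 7009 = 3484. x_4 = 3484^2 mod 7009 = 5677. Reached i = s−1 = 4 without hitting −1: 7 is a Miller–Rabin witness and 7009 is composite.
Base 13: x_0 = 13^219 mod 7009 = 5783. x_0 is neither 1 nor 7008, so continue squaring. x_1 = 5783^2 mod 7009 = 3150. x_2 = 3150^2 mod 7009 = 4765. x_3 = 4765^2 mod 7009 = 3074. x_4 = 3074^2 mod 7009 = 1344. Reached i = s−1 = 4 without hitting −1: 13 is a Miller–Rabin witness and 7009 is composite.
Base 3207: x_0 = 3207^219 mod 7009 = 3365. x_0 is neither 1 nor 7008, so continue squaring. x_1 = 3365^2 mod 7009 = 3690. x_2 = 3690^2 mod 7009 = 4622. x_3 = 4622^2 mod 7009 = 6461. x_4 = 6461^2 mod 7009 = 5926. Reached i = s−1 = 4 without hitting −1: 3207 is a Miller–Rabin witness and 7009 is composite.
Base 5152: x_0 = 5152^219 mod 7009 = 6643. x_0 is neither 1 nor 7008, so continue squaring. x_1 = 6643^2 mod 7009 = 785. x_2 = 785^2 mod 7009 = 6442. x_3 = 6442^2 mod 7009 = 6084. x_4 = 6084^2 mod 7009 = 527. Reached i = s−1 = 4 without hitting −1: 5152 is a Miller–Rabin witness and 7009 is composite.
The smallest witness among the given bases is 7.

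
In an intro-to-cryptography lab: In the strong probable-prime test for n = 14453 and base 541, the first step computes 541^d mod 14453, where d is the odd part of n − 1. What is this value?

n − 1 = 14452 = 2^2 · 3613, so s = 2 and d = 3613.
541^3613 mod 14453 = 3293.

3293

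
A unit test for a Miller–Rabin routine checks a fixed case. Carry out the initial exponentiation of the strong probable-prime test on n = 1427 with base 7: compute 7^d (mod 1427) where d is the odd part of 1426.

n − 1 = 1426 = 2^1 · 713, so s = 1 and d = 713.
7^713 mod 1427 = 1.

1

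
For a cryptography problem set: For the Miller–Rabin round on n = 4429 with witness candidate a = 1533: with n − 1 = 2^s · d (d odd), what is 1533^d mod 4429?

4253

n − 1 = 4428 = 2^2 · 1107, so s = 2 and d = 1107.
By repeated squaring, 1533^1107 ≡ 4253 (mod 4429).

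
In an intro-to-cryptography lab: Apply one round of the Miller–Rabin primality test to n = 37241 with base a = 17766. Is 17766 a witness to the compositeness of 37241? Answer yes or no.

yes

n − 1 = 37240 = 2^3 · 4655, so s = 3 and d = 4655.
Repeated squaring mod 37241: 17766^1 ≡ 17766, 17766^2 ≡ 13281, 17766^4 ≡ 11585, 17766^8 ≡ 32902, 17766^16 ≡ 20216, 17766^32 ≡ 3922, 17766^64 ≡ 1551, 17766^128 ≡ 22177, 17766^256 ≡ 14683, 17766^512 ≡ 2340, 17766^1024 ≡ 1173, 17766^2048 ≡ 35253, 17766^4096 ≡ 4598.
4655 = 4096 + 512 + 32 + 8 + 4 + 2 + 1, so 17766^4655 ≡ 4598·2340·3922·32902·11585·13281·17766 ≡ 20027 (mod 37241).
x_0 = 17766^4655 mod 37241 = 20027.
x_0 is neither 1 nor 37240, so continue squaring.
x_1 = 20027^2 mod 37241 = 32400.
x_2 = 32400^2 mod 37241 = 10692.
Reached i = s−1 = 2 without hitting −1: 17766 is a Miller–Rabin witness and 37241 is composite.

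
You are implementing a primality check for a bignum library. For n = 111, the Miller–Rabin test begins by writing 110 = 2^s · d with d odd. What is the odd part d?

Halving: 110 → 55; 55 is odd.
So 110 = 2^1 · 55.

55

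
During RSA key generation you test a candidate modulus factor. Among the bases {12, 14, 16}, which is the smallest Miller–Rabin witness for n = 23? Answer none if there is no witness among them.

none

n − 1 = 22 = 2^1 · 11, so s = 1 and d = 11.
Base 12: x_0 = 12^11 mod 23 = 1. x_0 = 1, so 12 is not a witness.
Base 14: x_0 = 14^11 mod 23 = 22. x_0 = 22 ≡ −1, so 14 is not a witness.
Base 16: x_0 = 16^11 mod 23 = 1. x_0 = 1, so 16 is not a witness.
No listed base is a witness for 23.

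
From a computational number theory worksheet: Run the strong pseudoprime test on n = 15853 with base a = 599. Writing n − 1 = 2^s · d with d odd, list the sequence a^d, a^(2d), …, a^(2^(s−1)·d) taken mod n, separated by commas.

4611, 2448

n − 1 = 15852 = 2^2 · 3963, so s = 2 and d = 3963.
x_0 = 599^3963 mod 15853 = 4611.
x_1 = 4611^2 mod 15853 = 2448.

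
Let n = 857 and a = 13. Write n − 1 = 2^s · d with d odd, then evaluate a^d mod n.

n − 1 = 856 = 2^3 · 107, so s = 3 and d = 107.
Repeated squaring mod 857: 13^1 ≡ 13, 13^2 ≡ 169, 13^4 ≡ 280, 13^8 ≡ 413, 13^16 ≡ 26, 13^32 ≡ 676, 13^64 ≡ 195.
107 = 64 + 32 + 8 + 2 + 1, so 13^107 ≡ 195·676·413·169·13 ≡ 207 (mod 857).

207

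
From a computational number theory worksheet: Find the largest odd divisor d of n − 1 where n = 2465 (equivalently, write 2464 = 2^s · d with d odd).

Halving: 2464 → 1232 → 616 → 308 → 154 → 77; 77 is odd.
So 2464 = 2^5 · 77.

77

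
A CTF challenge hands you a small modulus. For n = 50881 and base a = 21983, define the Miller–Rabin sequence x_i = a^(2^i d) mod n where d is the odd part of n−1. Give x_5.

1

n − 1 = 50880 = 2^6 · 795, so s = 6 and d = 795.
x_0 = 21983^795 mod 50881 = 35164.
x_1 = 35164^2 mod 50881 = 47715.
x_2 = 47715^2 mod 50881 = 50880.
x_3 = 50880^2 mod 50881 = 1.
x_4 = 1^2 mod 50881 = 1.
x_5 = 1^2 mod 50881 = 1.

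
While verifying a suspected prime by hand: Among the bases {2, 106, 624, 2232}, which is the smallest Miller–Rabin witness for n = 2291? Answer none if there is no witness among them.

2

n − 1 = 2290 = 2^1 · 1145, so s = 1 and d = 1145.
Base 2: x_0 = 2^1145 mod 2291 = 1374. x_0 ∉ {1, 2290} and s = 1, so 2 is a Miller–Rabin witness and 2291 is composite.
Base 106: x_0 = 106^1145 mod 2291 = 1133. x_0 ∉ {1, 2290} and s = 1, so 106 is a Miller–Rabin witness and 2291 is composite.
Base 624: x_0 = 624^1145 mod 2291 = 2125. x_0 ∉ {1, 2290} and s = 1, so 624 is a Miller–Rabin witness and 2291 is composite.
Base 2232: x_0 = 2232^1145 mod 2291 = 231. x_0 ∉ {1, 2290} and s = 1, so 2232 is a Miller–Rabin witness and 2291 is composite.
The smallest witness among the given bases is 2.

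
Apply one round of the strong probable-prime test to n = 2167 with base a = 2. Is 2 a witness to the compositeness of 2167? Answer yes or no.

n − 1 = 2166 = 2^1 · 1083, so s = 1 and d = 1083.
x_0 = 2^1083 mod 2167 = 756.
x_0 ∉ {1, 2166} and s = 1, so 2 is a Miller–Rabin witness and 2167 is composite.

yes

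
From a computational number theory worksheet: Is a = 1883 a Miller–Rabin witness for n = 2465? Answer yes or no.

n − 1 = 2464 = 2^5 · 77, so s = 5 and d = 77.
By repeated squaring, 1883^77 ≡ 1288 (mod 2465).
x_0 = 1883^77 mod 2465 = 1288.
x_0 is neither 1 nor 2464, so continue squaring.
x_1 = 1288^2 mod 2465 = 2464.
x_1 ≡ −1, so 1883 is not a witness.

no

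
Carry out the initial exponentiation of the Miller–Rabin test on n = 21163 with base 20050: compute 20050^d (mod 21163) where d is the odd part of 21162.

21162

n − 1 = 21162 = 2^1 · 10581, so s = 1 and d = 10581.
By repeated squaring, 20050^10581 ≡ 21162 (mod 21163).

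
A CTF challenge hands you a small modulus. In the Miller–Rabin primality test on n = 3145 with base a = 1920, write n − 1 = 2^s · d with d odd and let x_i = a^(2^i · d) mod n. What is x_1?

2415

n − 1 = 3144 = 2^3 · 393, so s = 3 and d = 393.
x_0 = 1920^393 mod 3145 = 1580.
x_1 = 1580^2 mod 3145 = 2415.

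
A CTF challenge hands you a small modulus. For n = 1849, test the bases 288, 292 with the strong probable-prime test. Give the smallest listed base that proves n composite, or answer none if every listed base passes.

n − 1 = 1848 = 2^3 · 231, so s = 3 and d = 231.
Base 288: x_0 = 288^231 mod 1849 = 1848. x_0 = 1848 ≡ −1, so 288 is not a witness.
Base 292: x_0 = 292^231 mod 1849 = 1848. x_0 = 1848 ≡ −1, so 292 is not a witness.
No listed base is a witness for 1849.

none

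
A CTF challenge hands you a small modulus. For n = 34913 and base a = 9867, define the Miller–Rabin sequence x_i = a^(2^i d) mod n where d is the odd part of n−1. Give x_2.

28215

n − 1 = 34912 = 2^5 · 1091, so s = 5 and d = 1091.
x_0 = 9867^1091 mod 34913 = 27780.
x_1 = 27780^2 mod 34913 = 11448.
x_2 = 11448^2 mod 34913 = 28215.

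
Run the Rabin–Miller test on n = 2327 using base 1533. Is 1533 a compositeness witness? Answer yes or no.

yes

n − 1 = 2326 = 2^1 · 1163, so s = 1 and d = 1163.
x_0 = 1533^1163 mod 2327 = 350.
x_0 ∉ {1, 2326} and s = 1, so 1533 is a Miller–Rabin witness and 2327 is composite.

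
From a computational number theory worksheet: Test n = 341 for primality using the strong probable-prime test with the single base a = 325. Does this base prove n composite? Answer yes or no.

n − 1 = 340 = 2^2 · 85, so s = 2 and d = 85.
x_0 = 325^85 mod 341 = 340.
x_0 = 340 ≡ −1, so 325 is not a witness.

no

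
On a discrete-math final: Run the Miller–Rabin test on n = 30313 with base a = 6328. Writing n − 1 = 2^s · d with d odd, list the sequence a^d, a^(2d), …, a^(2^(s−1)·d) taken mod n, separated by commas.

n − 1 = 30312 = 2^3 · 3789, so s = 3 and d = 3789.
x_0 = 6328^3789 mod 30313 = 21325.
x_1 = 21325^2 mod 30313 = 30312.
x_2 = 30312^2 mod 30313 = 1.

21325, 30312, 1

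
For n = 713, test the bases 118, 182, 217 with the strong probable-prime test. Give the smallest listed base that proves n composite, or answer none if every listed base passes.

118

n − 1 = 712 = 2^3 · 89, so s = 3 and d = 89.
Base 118: x_0 = 118^89 mod 713 = 532. x_0 is neither 1 nor 712, so continue squaring. x_1 = 532^2 mod 713 = 676. x_2 = 676^2 mod 713 = 656. Reached i = s−1 = 2 without hitting −1: 118 is a Miller–Rabin witness and 713 is composite.
Base 182: x_0 = 182^89 mod 713 = 550. x_0 is neither 1 nor 712, so continue squaring. x_1 = 550^2 mod 713 = 188. x_2 = 188^2 mod 713 = 407. Reached i = s−1 = 2 without hitting −1: 182 is a Miller–Rabin witness and 713 is composite.
Base 217: x_0 = 217^89 mod 713 = 217. x_0 is neither 1 nor 712, so continue squaring. x_1 = 217^2 mod 713 = 31. x_2 = 31^2 mod 713 = 248. Reached i = s−1 = 2 without hitting −1: 217 is a Miller–Rabin witness and 713 is composite.
The smallest witness among the given bases is 118.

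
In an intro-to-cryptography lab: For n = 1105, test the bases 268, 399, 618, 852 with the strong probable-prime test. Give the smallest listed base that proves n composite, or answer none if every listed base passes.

399

n − 1 = 1104 = 2^4 · 69, so s = 4 and d = 69.
Base 268: x_0 = 268^69 mod 1105 = 268. x_0 is neither 1 nor 1104, so continue squaring. x_1 = 268^2 mod 1105 = 1104. x_1 ≡ −1, so 268 is not a witness.
Base 399: x_0 = 399^69 mod 1105 = 859. x_0 is neither 1 nor 1104, so continue squaring. x_1 = 859^2 mod 1105 = 846. x_2 = 846^2 mod 1105 = 781. x_3 = 781^2 mod 1105 = 1. x_3 = 1 but x_2 ≠ ±1, a nontrivial square root of 1 — 399 is a witness and 1105 is composite.
Base 618: x_0 = 618^69 mod 1105 = 398. x_0 is neither 1 nor 1104, so continue squaring. x_1 = 398^2 mod 1105 = 389. x_2 = 389^2 mod 1105 = 1041. x_3 = 1041^2 mod 1105 = 781. Reached i = s−1 = 3 without hitting −1: 618 is a Miller–Rabin witness and 1105 is composite.
Base 852: x_0 = 852^69 mod 1105 = 372. x_0 is neither 1 nor 1104, so continue squaring. x_1 = 372^2 mod 1105 = 259. x_2 = 259^2 mod 1105 = 781. x_3 = 781^2 mod 1105 = 1. x_3 = 1 but x_2 ≠ ±1, a nontrivial square root of 1 — 852 is a witness and 1105 is composite.
The smallest witness among the given bases is 399.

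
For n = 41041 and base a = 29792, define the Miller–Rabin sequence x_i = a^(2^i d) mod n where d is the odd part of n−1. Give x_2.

12299

n − 1 = 41040 = 2^4 · 2565, so s = 4 and d = 2565.
x_0 = 29792^2565 mod 41041 = 4291.
x_1 = 4291^2 mod 41041 = 26313.
x_2 = 26313^2 mod 41041 = 12299.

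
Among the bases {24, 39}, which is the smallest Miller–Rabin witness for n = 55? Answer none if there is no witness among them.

24

n − 1 = 54 = 2^1 · 27, so s = 1 and d = 27.
Base 24: x_0 = 24^27 mod 55 = 29. x_0 ∉ {1, 54} and s = 1, so 24 is a Miller–Rabin witness and 55 is composite.
Base 39: x_0 = 39^27 mod 55 = 19. x_0 ∉ {1, 54} and s = 1, so 39 is a Miller–Rabin witness and 55 is composite.
The smallest witness among the given bases is 24.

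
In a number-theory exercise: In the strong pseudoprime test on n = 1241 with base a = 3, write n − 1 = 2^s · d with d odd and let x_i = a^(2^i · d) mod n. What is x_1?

n − 1 = 1240 = 2^3 · 155, so s = 3 and d = 155.
x_0 = 3^155 mod 1241 = 925.
x_1 = 925^2 mod 1241 = 576.

576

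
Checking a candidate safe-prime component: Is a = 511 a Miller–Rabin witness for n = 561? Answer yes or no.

no

n − 1 = 560 = 2^4 · 35, so s = 4 and d = 35.
By repeated squaring, 511^35 ≡ 1 (mod 561).
x_0 = 511^35 mod 561 = 1.
x_0 = 1, so 511 is not a witness.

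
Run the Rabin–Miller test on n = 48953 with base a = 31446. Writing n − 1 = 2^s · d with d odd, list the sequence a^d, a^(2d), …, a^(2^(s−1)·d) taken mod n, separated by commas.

9733, 7234, 48952

n − 1 = 48952 = 2^3 · 6119, so s = 3 and d = 6119.
x_0 = 31446^6119 mod 48953 = 9733.
x_1 = 9733^2 mod 48953 = 7234.
x_2 = 7234^2 mod 48953 = 48952.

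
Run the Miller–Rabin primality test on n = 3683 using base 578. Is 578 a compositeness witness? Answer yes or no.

n − 1 = 3682 = 2^1 · 1841, so s = 1 and d = 1841.
x_0 = 578^1841 mod 3683 = 2100.
x_0 ∉ {1, 3682} and s = 1, so 578 is a Miller–Rabin witness and 3683 is composite.

yes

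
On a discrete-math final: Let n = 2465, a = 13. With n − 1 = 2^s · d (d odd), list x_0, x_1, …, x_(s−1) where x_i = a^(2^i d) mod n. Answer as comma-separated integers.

608, 2379, 1, 1, 1

n − 1 = 2464 = 2^5 · 77, so s = 5 and d = 77.
x_0 = 13^77 mod 2465 = 608.
x_1 = 608^2 mod 2465 = 2379.
x_2 = 2379^2 mod 2465 = 1.
x_3 = 1^2 mod 2465 = 1.
x_4 = 1^2 mod 2465 = 1.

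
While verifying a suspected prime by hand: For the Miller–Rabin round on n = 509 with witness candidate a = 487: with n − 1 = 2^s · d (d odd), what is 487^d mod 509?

n − 1 = 508 = 2^2 · 127, so s = 2 and d = 127.
Repeated squaring mod 509: 487^1 ≡ 487, 487^2 ≡ 484, 487^4 ≡ 116, 487^8 ≡ 222, 487^16 ≡ 420, 487^32 ≡ 286, 487^64 ≡ 356.
127 = 64 + 32 + 16 + 8 + 4 + 2 + 1, so 487^127 ≡ 356·286·420·222·116·484·487 ≡ 301 (mod 509).

301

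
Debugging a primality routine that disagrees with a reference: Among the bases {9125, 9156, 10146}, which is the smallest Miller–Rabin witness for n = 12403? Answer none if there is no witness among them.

9156

n − 1 = 12402 = 2^1 · 6201, so s = 1 and d = 6201.
Base 9125: x_0 = 9125^6201 mod 12403 = 1. x_0 = 1, so 9125 is not a witness.
Base 9156: x_0 = 9156^6201 mod 12403 = 8136. x_0 ∉ {1, 12402} and s = 1, so 9156 is a Miller–Rabin witness and 12403 is composite.
Base 10146: x_0 = 10146^6201 mod 12403 = 8136. x_0 ∉ {1, 12402} and s = 1, so 10146 is a Miller–Rabin witness and 12403 is composite.
The smallest witness among the given bases is 9156.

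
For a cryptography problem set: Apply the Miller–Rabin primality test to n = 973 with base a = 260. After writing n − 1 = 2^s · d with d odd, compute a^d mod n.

n − 1 = 972 = 2^2 · 243, so s = 2 and d = 243.
260^243 mod 973 = 358.

358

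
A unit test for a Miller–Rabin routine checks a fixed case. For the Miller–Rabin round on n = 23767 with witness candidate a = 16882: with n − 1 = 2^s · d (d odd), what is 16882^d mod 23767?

1

n − 1 = 23766 = 2^1 · 11883, so s = 1 and d = 11883.
16882^11883 mod 23767 = 1.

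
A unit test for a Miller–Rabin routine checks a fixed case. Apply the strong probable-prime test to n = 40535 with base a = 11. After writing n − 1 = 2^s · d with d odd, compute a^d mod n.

n − 1 = 40534 = 2^1 · 20267, so s = 1 and d = 20267.
11^20267 mod 40535 = 39446.

39446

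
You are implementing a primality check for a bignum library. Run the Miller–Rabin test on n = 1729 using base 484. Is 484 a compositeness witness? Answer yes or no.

n − 1 = 1728 = 2^6 · 27, so s = 6 and d = 27.
x_0 = 484^27 mod 1729 = 1.
x_0 = 1, so 484 is not a witness.

no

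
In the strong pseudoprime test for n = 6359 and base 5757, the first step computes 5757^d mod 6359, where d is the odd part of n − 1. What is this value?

n − 1 = 6358 = 2^1 · 3179, so s = 1 and d = 3179.
5757^3179 mod 6359 = 1.

1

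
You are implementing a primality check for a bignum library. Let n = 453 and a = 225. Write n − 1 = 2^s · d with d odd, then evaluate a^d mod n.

n − 1 = 452 = 2^2 · 113, so s = 2 and d = 113.
Repeated squaring mod 453: 225^1 ≡ 225, 225^2 ≡ 342, 225^4 ≡ 90, 225^8 ≡ 399, 225^16 ≡ 198, 225^32 ≡ 246, 225^64 ≡ 267.
113 = 64 + 32 + 16 + 1, so 225^113 ≡ 267·246·198·225 ≡ 438 (mod 453).

438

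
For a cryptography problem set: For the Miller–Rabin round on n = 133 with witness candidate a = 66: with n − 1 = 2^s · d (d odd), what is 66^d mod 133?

125

n − 1 = 132 = 2^2 · 33, so s = 2 and d = 33.
Repeated squaring mod 133: 66^1 ≡ 66, 66^2 ≡ 100, 66^4 ≡ 25, 66^8 ≡ 93, 66^16 ≡ 4, 66^32 ≡ 16.
33 = 32 + 1, so 66^33 ≡ 16·66 ≡ 125 (mod 133).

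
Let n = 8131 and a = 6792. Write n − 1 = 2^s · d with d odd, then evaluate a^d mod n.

1662

n − 1 = 8130 = 2^1 · 4065, so s = 1 and d = 4065.
Repeated squaring mod 8131: 6792^1 ≡ 6792, 6792^2 ≡ 4101, 6792^4 ≡ 3293, 6792^8 ≡ 5226, 6792^16 ≡ 7178, 6792^32 ≡ 5668, 6792^64 ≡ 643, 6792^128 ≡ 6899, 6792^256 ≡ 5458, 6792^512 ≡ 5911, 6792^1024 ≡ 1014, 6792^2048 ≡ 3690.
4065 = 2048 + 1024 + 512 + 256 + 128 + 64 + 32 + 1, so 6792^4065 ≡ 3690·1014·5911·5458·6899·643·5668·6792 ≡ 1662 (mod 8131).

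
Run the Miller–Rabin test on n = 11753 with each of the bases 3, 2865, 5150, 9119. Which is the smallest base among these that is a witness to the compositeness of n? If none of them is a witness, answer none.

3

n − 1 = 11752 = 2^3 · 1469, so s = 3 and d = 1469.
Base 3: x_0 = 3^1469 mod 11753 = 9952. x_0 is neither 1 nor 11752, so continue squaring. x_1 = 9952^2 mod 11753 = 11526. x_2 = 11526^2 mod 11753 = 4517. Reached i = s−1 = 2 without hitting −1: 3 is a Miller–Rabin witness and 11753 is composite.
Base 2865: x_0 = 2865^1469 mod 11753 = 11575. x_0 is neither 1 nor 11752, so continue squaring. x_1 = 11575^2 mod 11753 = 8178. x_2 = 8178^2 mod 11753 = 5114. Reached i = s−1 = 2 without hitting −1: 2865 is a Miller–Rabin witness and 11753 is composite.
Base 5150: x_0 = 5150^1469 mod 11753 = 1592. x_0 is neither 1 nor 11752, so continue squaring. x_1 = 1592^2 mod 11753 = 7569. x_2 = 7569^2 mod 11753 = 5639. Reached i = s−1 = 2 without hitting −1: 5150 is a Miller–Rabin witness and 11753 is composite.
Base 9119: x_0 = 9119^1469 mod 11753 = 9467. x_0 is neither 1 nor 11752, so continue squaring. x_1 = 9467^2 mod 11753 = 7464. x_2 = 7464^2 mod 11753 = 2076. Reached i = s−1 = 2 without hitting −1: 9119 is a Miller–Rabin witness and 11753 is composite.
The smallest witness among the given bases is 3.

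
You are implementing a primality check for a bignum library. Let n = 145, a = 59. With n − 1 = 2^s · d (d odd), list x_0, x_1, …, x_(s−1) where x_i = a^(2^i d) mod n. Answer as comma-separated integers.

59, 1, 1, 1

n − 1 = 144 = 2^4 · 9, so s = 4 and d = 9.
x_0 = 59^9 mod 145 = 59.
x_1 = 59^2 mod 145 = 1.
x_2 = 1^2 mod 145 = 1.
x_3 = 1^2 mod 145 = 1.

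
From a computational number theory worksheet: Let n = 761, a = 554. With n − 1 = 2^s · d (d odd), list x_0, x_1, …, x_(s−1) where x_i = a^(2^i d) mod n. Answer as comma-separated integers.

n − 1 = 760 = 2^3 · 95, so s = 3 and d = 95.
x_0 = 554^95 mod 761 = 1.
x_1 = 1^2 mod 761 = 1.
x_2 = 1^2 mod 761 = 1.

1, 1, 1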